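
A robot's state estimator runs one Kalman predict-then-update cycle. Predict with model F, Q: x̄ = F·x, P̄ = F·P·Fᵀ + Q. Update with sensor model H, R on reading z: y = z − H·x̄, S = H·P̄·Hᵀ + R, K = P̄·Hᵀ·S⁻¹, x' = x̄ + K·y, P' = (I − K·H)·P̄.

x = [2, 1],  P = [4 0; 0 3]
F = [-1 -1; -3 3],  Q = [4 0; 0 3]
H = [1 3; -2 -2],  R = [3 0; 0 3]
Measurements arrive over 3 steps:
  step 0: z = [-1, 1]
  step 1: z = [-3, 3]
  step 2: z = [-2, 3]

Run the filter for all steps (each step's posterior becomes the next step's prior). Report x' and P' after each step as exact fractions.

step 0: x' = [-1651/2391, -101/4782], P' = [1559/797 -835/797; -835/797 1261/1594]
step 1: x' = [-492827/1411746, -673759/705873], P' = [709913/470582 -377479/470582; -377479/470582 154372/235291]
step 2: x' = [-4408784/16525437, -52340087/66101748], P' = [83037929/55084790 -22061483/27542395; -22061483/27542395 72149773/110169580]

step 0: x̄ = F·x = [-3, -3]
step 0: P̄ = F·P·Fᵀ + Q = [11 3; 3 66]
step 0: y = z − H·x̄ = [11, -11]
step 0: S = H·P̄·Hᵀ + R = [626 -442; -442 335]
step 0: K = P̄·Hᵀ·S⁻¹ = [-946/2391 -1448/2391; 2113/4782 409/2391]
step 0: x' = x̄ + K·y = [-1651/2391, -101/4782]
step 0: P' = (I − K·H)·P̄ = [1559/797 -835/797; -835/797 1261/1594]
step 1: x̄ = F·x = [3403/4782, 3201/1594]
step 1: P̄ = F·P·Fᵀ + Q = [7415/1594 5571/1594; 5571/1594 74253/1594]
step 1: y = z − H·x̄ = [-23279/2391, 20179/2391]
step 1: S = H·P̄·Hᵀ + R = [356950/797 -252458/797; -252458/797 188011/797]
step 1: K = P̄·Hᵀ·S⁻¹ = [-211262/705873 -332434/705873; 548753/1411746 68735/705873]
step 1: x' = x̄ + K·y = [-492827/1411746, -673759/705873]
step 1: P' = (I − K·H)·P̄ = [709913/470582 -377479/470582; -377479/470582 154372/235291]
step 2: x̄ = F·x = [1840345/1411746, -854691/470582]
step 2: P̄ = F·P·Fᵀ + Q = [2146027/470582 1203507/470582; 1203507/470582 17374281/470582]
step 2: y = z − H·x̄ = [216313/100839, 1393891/705873]
step 2: S = H·P̄·Hᵀ + R = [11939096/33613 -8440414/33613; -8440414/33613 44560517/235291]
step 2: K = P̄·Hᵀ·S⁻¹ = [-49330969/165254370 -38914963/82627185; 128203387/330508740 16096159/165254370]
step 2: x' = x̄ + K·y = [-4408784/16525437, -52340087/66101748]
step 2: P' = (I − K·H)·P̄ = [83037929/55084790 -22061483/27542395; -22061483/27542395 72149773/110169580]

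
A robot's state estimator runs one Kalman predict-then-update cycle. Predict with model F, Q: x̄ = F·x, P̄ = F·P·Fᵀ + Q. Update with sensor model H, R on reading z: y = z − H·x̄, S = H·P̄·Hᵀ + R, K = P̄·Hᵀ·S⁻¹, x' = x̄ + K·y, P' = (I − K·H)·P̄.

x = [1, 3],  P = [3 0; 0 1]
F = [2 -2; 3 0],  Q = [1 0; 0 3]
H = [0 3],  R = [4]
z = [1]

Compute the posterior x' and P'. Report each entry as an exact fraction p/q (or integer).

x̄ = F·x = [-4, 3]
P̄ = F·P·Fᵀ + Q = [17 18; 18 30]
y = z − H·x̄ = [-8]
S = H·P̄·Hᵀ + R = [274]
K = P̄·Hᵀ·S⁻¹ = [27/137; 45/137]
x' = x̄ + K·y = [-764/137, 51/137]
P' = (I − K·H)·P̄ = [871/137 36/137; 36/137 60/137]

x' = [-764/137, 51/137]
P' = [871/137 36/137; 36/137 60/137]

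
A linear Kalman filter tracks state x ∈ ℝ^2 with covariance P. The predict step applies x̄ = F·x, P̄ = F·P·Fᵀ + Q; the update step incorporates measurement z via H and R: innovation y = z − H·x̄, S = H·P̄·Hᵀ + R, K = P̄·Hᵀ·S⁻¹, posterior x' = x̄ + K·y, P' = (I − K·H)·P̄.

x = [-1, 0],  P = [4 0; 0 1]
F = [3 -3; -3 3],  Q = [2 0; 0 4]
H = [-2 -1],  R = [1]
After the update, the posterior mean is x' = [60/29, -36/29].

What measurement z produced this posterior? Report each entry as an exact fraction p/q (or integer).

x̄ = F·x = [-3, 3]
P̄ = F·P·Fᵀ + Q = [47 -45; -45 49]
S = H·P̄·Hᵀ + R = [58]
K = P̄·Hᵀ·S⁻¹ = [-49/58; 41/58]
x' − x̄ = [147/29, -123/29] = K·y
y = (KᵀK)⁻¹·Kᵀ·(x' − x̄) = [-6]
z = y + H·x̄ = [-6] + [3] = [-3]

z = [-3]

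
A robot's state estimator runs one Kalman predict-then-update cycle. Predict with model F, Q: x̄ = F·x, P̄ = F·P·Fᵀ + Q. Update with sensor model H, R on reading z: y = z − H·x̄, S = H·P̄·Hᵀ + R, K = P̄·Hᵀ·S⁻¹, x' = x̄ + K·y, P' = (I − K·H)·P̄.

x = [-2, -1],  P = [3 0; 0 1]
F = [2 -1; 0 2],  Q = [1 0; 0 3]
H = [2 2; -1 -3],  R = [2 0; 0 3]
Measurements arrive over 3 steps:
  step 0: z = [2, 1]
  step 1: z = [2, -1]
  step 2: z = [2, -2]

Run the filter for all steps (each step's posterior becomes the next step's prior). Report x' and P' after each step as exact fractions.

step 0: x̄ = F·x = [-3, -2]
step 0: P̄ = F·P·Fᵀ + Q = [14 -2; -2 7]
step 0: y = z − H·x̄ = [12, -8]
step 0: S = H·P̄·Hᵀ + R = [70 -54; -54 68]
step 0: K = P̄·Hᵀ·S⁻¹ = [300/461 184/461; -173/922 -395/922]
step 0: x' = x̄ + K·y = [745/461, -380/461]
step 0: P' = (I − K·H)·P̄ = [726/461 -426/461; -426/461 679/922]
step 1: x̄ = F·x = [1870/461, -760/461]
step 1: P̄ = F·P·Fᵀ + Q = [10817/922 -2383/461; -2383/461 2741/461]
step 1: y = z − H·x̄ = [-1298/461, -871/461]
step 1: S = H·P̄·Hᵀ + R = [14456/461 -8199/461; -8199/461 34325/922]
step 1: K = P̄·Hᵀ·S⁻¹ = [256227/392359 162197/392359; -77210/392359 -170396/392359]
step 1: x' = x̄ + K·y = [563677/392359, -107504/392359]
step 1: P' = (I − K·H)·P̄ = [627636/392359 -371409/392359; -371409/392359 294199/392359]
step 2: x̄ = F·x = [1234858/392359, -215008/392359]
step 2: P̄ = F·P·Fᵀ + Q = [4682738/392359 -2074034/392359; -2074034/392359 2353873/392359]
step 2: y = z − H·x̄ = [-1254982/392359, -194884/392359]
step 2: S = H·P̄·Hᵀ + R = [12338890/392359 -6896442/392359; -6896442/392359 14600468/392359]
step 2: K = P̄·Hᵀ·S⁻¹ = [55301862/84484271 35028886/84484271; -33419687/168968542 -73505993/168968542]
step 2: x' = x̄ + K·y = [71609590/84484271, 25406145/84484271]
step 2: P' = (I − K·H)·P̄ = [135496122/84484271 -80194260/84484271; -80194260/84484271 126968833/168968542]

step 0: x' = [745/461, -380/461], P' = [726/461 -426/461; -426/461 679/922]
step 1: x' = [563677/392359, -107504/392359], P' = [627636/392359 -371409/392359; -371409/392359 294199/392359]
step 2: x' = [71609590/84484271, 25406145/84484271], P' = [135496122/84484271 -80194260/84484271; -80194260/84484271 126968833/168968542]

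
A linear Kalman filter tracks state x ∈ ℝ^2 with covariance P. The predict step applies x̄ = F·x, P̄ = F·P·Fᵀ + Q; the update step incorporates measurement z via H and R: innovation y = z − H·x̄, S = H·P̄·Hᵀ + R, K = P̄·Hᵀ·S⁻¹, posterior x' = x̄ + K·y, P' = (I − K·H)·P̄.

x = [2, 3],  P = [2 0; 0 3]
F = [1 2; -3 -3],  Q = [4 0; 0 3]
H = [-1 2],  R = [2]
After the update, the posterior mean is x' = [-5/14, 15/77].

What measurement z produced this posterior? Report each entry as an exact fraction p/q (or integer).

z = [1]

x̄ = F·x = [8, -15]
P̄ = F·P·Fᵀ + Q = [18 -24; -24 48]
S = H·P̄·Hᵀ + R = [308]
K = P̄·Hᵀ·S⁻¹ = [-3/14; 30/77]
x' − x̄ = [-117/14, 1170/77] = K·y
y = (KᵀK)⁻¹·Kᵀ·(x' − x̄) = [39]
z = y + H·x̄ = [39] + [-38] = [1]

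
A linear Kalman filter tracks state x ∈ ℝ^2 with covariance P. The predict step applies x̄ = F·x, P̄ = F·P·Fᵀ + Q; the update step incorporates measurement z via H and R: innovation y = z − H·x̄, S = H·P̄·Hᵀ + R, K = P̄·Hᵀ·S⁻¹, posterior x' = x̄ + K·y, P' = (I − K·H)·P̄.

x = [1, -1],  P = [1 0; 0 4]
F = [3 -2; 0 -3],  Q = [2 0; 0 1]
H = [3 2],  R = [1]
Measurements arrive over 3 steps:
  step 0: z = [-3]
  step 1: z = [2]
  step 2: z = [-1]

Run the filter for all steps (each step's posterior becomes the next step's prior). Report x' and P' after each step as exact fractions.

step 0: x' = [38/85, -183/85], P' = [1719/680 -1257/340; -1257/340 961/170]
step 1: x' = [-691872/1251439, 2298719/1251439], P' = [725695/1251439 -949290/1251439; -949290/1251439 1527746/1251439]
step 2: x' = [259484713/512606456, -165452579/128151614], P' = [296409617/512606456 -96774861/128151614; -96774861/128151614 77776931/64075807]

step 0: x̄ = F·x = [5, 3]
step 0: P̄ = F·P·Fᵀ + Q = [27 24; 24 37]
step 0: y = z − H·x̄ = [-24]
step 0: S = H·P̄·Hᵀ + R = [680]
step 0: K = P̄·Hᵀ·S⁻¹ = [129/680; 73/340]
step 0: x' = x̄ + K·y = [38/85, -183/85]
step 0: P' = (I − K·H)·P̄ = [1719/680 -1257/340; -1257/340 961/170]
step 1: x̄ = F·x = [96/17, 549/85]
step 1: P̄ = F·P·Fᵀ + Q = [12475/136 4569/68; 4569/68 8819/170]
step 1: y = z − H·x̄ = [-2368/85]
step 1: S = H·P̄·Hᵀ + R = [1251439/680]
step 1: K = P̄·Hᵀ·S⁻¹ = [278505/1251439; 207622/1251439]
step 1: x' = x̄ + K·y = [-691872/1251439, 2298719/1251439]
step 1: P' = (I − K·H)·P̄ = [725695/1251439 -949290/1251439; -949290/1251439 1527746/1251439]
step 2: x̄ = F·x = [-6673054/1251439, -6896157/1251439]
step 2: P̄ = F·P·Fᵀ + Q = [26536597/1251439 17710086/1251439; 17710086/1251439 15001153/1251439]
step 2: y = z − H·x̄ = [32560037/1251439]
step 2: S = H·P̄·Hᵀ + R = [512606456/1251439]
step 2: K = P̄·Hᵀ·S⁻¹ = [115029963/512606456; 20783141/128151614]
step 2: x' = x̄ + K·y = [259484713/512606456, -165452579/128151614]
step 2: P' = (I − K·H)·P̄ = [296409617/512606456 -96774861/128151614; -96774861/128151614 77776931/64075807]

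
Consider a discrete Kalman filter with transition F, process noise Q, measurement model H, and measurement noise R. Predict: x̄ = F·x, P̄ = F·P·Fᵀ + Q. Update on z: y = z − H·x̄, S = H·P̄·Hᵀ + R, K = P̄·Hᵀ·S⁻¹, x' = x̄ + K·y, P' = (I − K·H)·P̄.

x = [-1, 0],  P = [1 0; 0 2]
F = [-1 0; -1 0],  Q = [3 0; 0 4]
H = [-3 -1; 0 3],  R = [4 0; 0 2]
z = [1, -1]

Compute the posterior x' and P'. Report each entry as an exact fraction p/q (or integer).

x̄ = F·x = [1, 1]
P̄ = F·P·Fᵀ + Q = [4 1; 1 5]
y = z − H·x̄ = [5, -4]
S = H·P̄·Hᵀ + R = [51 -24; -24 47]
K = P̄·Hᵀ·S⁻¹ = [-539/1821 -53/607; -16/1821 191/607]
x' = x̄ + K·y = [-238/1821, -551/1821]
P' = (I − K·H)·P̄ = [754/1821 -106/1821; -106/1821 382/1821]

x' = [-238/1821, -551/1821]
P' = [754/1821 -106/1821; -106/1821 382/1821]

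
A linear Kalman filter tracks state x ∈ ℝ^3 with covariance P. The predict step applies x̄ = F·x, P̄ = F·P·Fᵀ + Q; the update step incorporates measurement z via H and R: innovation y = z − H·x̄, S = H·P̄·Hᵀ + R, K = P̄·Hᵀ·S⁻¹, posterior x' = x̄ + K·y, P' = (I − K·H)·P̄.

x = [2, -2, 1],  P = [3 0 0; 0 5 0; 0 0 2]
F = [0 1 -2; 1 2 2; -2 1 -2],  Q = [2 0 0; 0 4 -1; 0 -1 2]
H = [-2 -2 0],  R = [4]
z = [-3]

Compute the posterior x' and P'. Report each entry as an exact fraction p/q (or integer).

x' = [-23/10, 37/10, -36/5]
P' = [536/55 -519/55 579/55; -519/55 556/55 -571/55; 579/55 -571/55 1421/55]

x̄ = F·x = [-4, 0, -8]
P̄ = F·P·Fᵀ + Q = [15 2 13; 2 35 -5; 13 -5 27]
y = z − H·x̄ = [-11]
S = H·P̄·Hᵀ + R = [220]
K = P̄·Hᵀ·S⁻¹ = [-17/110; -37/110; -4/55]
x' = x̄ + K·y = [-23/10, 37/10, -36/5]
P' = (I − K·H)·P̄ = [536/55 -519/55 579/55; -519/55 556/55 -571/55; 579/55 -571/55 1421/55]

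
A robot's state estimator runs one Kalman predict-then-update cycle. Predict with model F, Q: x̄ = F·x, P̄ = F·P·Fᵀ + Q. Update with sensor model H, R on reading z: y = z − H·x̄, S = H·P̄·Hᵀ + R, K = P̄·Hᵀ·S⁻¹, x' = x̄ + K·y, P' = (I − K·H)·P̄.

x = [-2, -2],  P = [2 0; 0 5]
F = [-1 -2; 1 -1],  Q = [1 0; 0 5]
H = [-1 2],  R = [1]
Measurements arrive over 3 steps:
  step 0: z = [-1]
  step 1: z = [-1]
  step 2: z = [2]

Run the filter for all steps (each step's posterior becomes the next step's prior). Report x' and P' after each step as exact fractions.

step 0: x̄ = F·x = [6, 0]
step 0: P̄ = F·P·Fᵀ + Q = [23 8; 8 12]
step 0: y = z − H·x̄ = [5]
step 0: S = H·P̄·Hᵀ + R = [40]
step 0: K = P̄·Hᵀ·S⁻¹ = [-7/40; 2/5]
step 0: x' = x̄ + K·y = [41/8, 2]
step 0: P' = (I − K·H)·P̄ = [871/40 54/5; 54/5 28/5]
step 1: x̄ = F·x = [-73/8, 25/8]
step 1: P̄ = F·P·Fᵀ + Q = [707/8 -171/8; -171/8 431/40]
step 1: y = z − H·x̄ = [-131/8]
step 1: S = H·P̄·Hᵀ + R = [8719/40]
step 1: K = P̄·Hᵀ·S⁻¹ = [-5245/8719; 1717/8719]
step 1: x' = x̄ + K·y = [6326/8719, -869/8719]
step 1: P' = (I − K·H)·P̄ = [82791/8719 38773/8719; 38773/8719 20245/8719]
step 2: x̄ = F·x = [-4588/8719, 7195/8719]
step 2: P̄ = F·P·Fᵀ + Q = [327582/8719 -81074/8719; -81074/8719 69085/8719]
step 2: y = z − H·x̄ = [-1540/8719]
step 2: S = H·P̄·Hᵀ + R = [936937/8719]
step 2: K = P̄·Hᵀ·S⁻¹ = [-489730/936937; 219244/936937]
step 2: x' = x̄ + K·y = [-406524/936937, 734445/936937]
step 2: P' = (I − K·H)·P̄ = [7694486/936937 3602378/936937; 3602378/936937 1910811/936937]

step 0: x' = [41/8, 2], P' = [871/40 54/5; 54/5 28/5]
step 1: x' = [6326/8719, -869/8719], P' = [82791/8719 38773/8719; 38773/8719 20245/8719]
step 2: x' = [-406524/936937, 734445/936937], P' = [7694486/936937 3602378/936937; 3602378/936937 1910811/936937]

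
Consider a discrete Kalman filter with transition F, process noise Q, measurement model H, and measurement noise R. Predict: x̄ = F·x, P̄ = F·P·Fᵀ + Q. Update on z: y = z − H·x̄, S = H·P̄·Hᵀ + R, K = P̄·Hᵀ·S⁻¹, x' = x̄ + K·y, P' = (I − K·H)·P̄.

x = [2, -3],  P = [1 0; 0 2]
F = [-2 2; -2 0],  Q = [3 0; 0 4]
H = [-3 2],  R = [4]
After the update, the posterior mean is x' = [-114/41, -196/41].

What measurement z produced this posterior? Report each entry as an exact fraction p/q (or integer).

z = [-2]

x̄ = F·x = [-10, -4]
P̄ = F·P·Fᵀ + Q = [15 4; 4 8]
S = H·P̄·Hᵀ + R = [123]
K = P̄·Hᵀ·S⁻¹ = [-37/123; 4/123]
x' − x̄ = [296/41, -32/41] = K·y
y = (KᵀK)⁻¹·Kᵀ·(x' − x̄) = [-24]
z = y + H·x̄ = [-24] + [22] = [-2]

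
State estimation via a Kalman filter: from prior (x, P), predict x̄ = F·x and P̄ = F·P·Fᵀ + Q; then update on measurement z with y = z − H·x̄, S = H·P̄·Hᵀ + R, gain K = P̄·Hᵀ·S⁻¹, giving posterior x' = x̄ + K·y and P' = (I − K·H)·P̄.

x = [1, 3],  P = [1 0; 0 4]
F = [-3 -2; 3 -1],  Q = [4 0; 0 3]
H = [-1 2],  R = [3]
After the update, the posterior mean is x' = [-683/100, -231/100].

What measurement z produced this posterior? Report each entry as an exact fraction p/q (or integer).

z = [2]

x̄ = F·x = [-9, 0]
P̄ = F·P·Fᵀ + Q = [29 -1; -1 16]
S = H·P̄·Hᵀ + R = [100]
K = P̄·Hᵀ·S⁻¹ = [-31/100; 33/100]
x' − x̄ = [217/100, -231/100] = K·y
y = (KᵀK)⁻¹·Kᵀ·(x' − x̄) = [-7]
z = y + H·x̄ = [-7] + [9] = [2]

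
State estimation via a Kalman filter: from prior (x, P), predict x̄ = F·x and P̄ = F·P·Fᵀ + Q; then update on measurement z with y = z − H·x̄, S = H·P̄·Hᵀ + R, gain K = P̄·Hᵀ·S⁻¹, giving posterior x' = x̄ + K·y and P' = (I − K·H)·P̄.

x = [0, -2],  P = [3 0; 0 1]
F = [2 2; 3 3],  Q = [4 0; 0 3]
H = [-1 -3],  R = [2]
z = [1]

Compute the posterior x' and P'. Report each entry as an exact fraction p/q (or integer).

x̄ = F·x = [-4, -6]
P̄ = F·P·Fᵀ + Q = [20 24; 24 39]
y = z − H·x̄ = [-21]
S = H·P̄·Hᵀ + R = [517]
K = P̄·Hᵀ·S⁻¹ = [-92/517; -3/11]
x' = x̄ + K·y = [-136/517, -3/11]
P' = (I − K·H)·P̄ = [1876/517 -12/11; -12/11 6/11]

x' = [-136/517, -3/11]
P' = [1876/517 -12/11; -12/11 6/11]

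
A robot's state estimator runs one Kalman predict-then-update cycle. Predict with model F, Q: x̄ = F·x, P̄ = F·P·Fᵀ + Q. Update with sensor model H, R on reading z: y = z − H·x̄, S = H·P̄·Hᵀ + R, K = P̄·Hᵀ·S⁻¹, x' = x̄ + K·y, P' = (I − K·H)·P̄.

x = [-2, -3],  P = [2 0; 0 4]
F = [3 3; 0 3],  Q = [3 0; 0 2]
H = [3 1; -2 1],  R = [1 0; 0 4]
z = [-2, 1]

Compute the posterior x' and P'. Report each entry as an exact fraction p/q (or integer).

x' = [-2043/3118, -128/1559]
P' = [2289/12472 -2139/6236; -2139/6236 4369/3118]

x̄ = F·x = [-15, -9]
P̄ = F·P·Fᵀ + Q = [57 36; 36 38]
y = z − H·x̄ = [52, -20]
S = H·P̄·Hᵀ + R = [768 -268; -268 126]
K = P̄·Hᵀ·S⁻¹ = [2589/12472 -1107/6236; 2321/6236 1627/3118]
x' = x̄ + K·y = [-2043/3118, -128/1559]
P' = (I − K·H)·P̄ = [2289/12472 -2139/6236; -2139/6236 4369/3118]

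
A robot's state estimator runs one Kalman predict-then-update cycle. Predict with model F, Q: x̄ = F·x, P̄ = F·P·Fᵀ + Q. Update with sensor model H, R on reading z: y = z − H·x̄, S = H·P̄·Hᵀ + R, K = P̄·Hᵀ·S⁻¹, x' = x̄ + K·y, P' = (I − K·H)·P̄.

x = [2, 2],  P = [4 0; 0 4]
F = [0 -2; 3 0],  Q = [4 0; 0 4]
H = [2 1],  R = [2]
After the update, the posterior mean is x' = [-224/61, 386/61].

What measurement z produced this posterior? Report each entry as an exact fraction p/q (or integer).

x̄ = F·x = [-4, 6]
P̄ = F·P·Fᵀ + Q = [20 0; 0 40]
S = H·P̄·Hᵀ + R = [122]
K = P̄·Hᵀ·S⁻¹ = [20/61; 20/61]
x' − x̄ = [20/61, 20/61] = K·y
y = (KᵀK)⁻¹·Kᵀ·(x' − x̄) = [1]
z = y + H·x̄ = [1] + [-2] = [-1]

z = [-1]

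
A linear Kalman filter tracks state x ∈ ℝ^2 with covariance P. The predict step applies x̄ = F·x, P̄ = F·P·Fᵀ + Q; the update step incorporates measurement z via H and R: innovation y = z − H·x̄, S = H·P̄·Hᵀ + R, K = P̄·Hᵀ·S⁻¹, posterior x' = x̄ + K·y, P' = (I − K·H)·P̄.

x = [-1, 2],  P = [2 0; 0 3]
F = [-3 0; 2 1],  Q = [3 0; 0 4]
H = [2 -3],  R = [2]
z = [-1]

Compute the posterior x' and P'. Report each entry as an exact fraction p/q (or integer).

x' = [549/365, 483/365]
P' = [1581/365 1002/365; 1002/365 714/365]

x̄ = F·x = [3, 0]
P̄ = F·P·Fᵀ + Q = [21 -12; -12 15]
y = z − H·x̄ = [-7]
S = H·P̄·Hᵀ + R = [365]
K = P̄·Hᵀ·S⁻¹ = [78/365; -69/365]
x' = x̄ + K·y = [549/365, 483/365]
P' = (I − K·H)·P̄ = [1581/365 1002/365; 1002/365 714/365]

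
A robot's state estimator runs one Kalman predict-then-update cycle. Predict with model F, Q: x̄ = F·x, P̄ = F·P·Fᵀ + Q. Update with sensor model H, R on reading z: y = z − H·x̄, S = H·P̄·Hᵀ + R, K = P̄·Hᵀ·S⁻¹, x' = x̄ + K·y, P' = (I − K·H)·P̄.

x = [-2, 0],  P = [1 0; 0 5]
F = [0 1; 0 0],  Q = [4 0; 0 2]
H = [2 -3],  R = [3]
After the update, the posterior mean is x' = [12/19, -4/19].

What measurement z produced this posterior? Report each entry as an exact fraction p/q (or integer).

z = [2]

x̄ = F·x = [0, 0]
P̄ = F·P·Fᵀ + Q = [9 0; 0 2]
S = H·P̄·Hᵀ + R = [57]
K = P̄·Hᵀ·S⁻¹ = [6/19; -2/19]
x' − x̄ = [12/19, -4/19] = K·y
y = (KᵀK)⁻¹·Kᵀ·(x' − x̄) = [2]
z = y + H·x̄ = [2] + [0] = [2]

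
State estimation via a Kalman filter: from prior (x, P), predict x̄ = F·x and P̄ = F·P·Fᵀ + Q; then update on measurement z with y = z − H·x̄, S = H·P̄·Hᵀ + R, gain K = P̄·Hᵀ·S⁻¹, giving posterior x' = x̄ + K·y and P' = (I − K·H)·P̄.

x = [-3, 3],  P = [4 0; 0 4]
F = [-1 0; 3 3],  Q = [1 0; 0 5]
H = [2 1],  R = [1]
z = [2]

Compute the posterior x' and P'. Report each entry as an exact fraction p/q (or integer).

x̄ = F·x = [3, 0]
P̄ = F·P·Fᵀ + Q = [5 -12; -12 77]
y = z − H·x̄ = [-4]
S = H·P̄·Hᵀ + R = [50]
K = P̄·Hᵀ·S⁻¹ = [-1/25; 53/50]
x' = x̄ + K·y = [79/25, -106/25]
P' = (I − K·H)·P̄ = [123/25 -247/25; -247/25 1041/50]

x' = [79/25, -106/25]
P' = [123/25 -247/25; -247/25 1041/50]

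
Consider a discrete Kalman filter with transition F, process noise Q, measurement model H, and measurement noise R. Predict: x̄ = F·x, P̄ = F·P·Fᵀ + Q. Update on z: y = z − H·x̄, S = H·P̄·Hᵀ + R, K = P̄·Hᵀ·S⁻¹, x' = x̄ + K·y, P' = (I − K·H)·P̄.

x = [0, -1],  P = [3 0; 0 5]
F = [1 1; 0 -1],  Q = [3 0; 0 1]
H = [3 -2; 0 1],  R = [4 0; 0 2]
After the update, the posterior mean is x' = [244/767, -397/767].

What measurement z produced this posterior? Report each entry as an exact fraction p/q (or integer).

x̄ = F·x = [-1, 1]
P̄ = F·P·Fᵀ + Q = [11 -5; -5 6]
S = H·P̄·Hᵀ + R = [187 -27; -27 8]
K = P̄·Hᵀ·S⁻¹ = [209/767 226/767; -54/767 393/767]
x' − x̄ = [1011/767, -1164/767] = K·y
y = (KᵀK)⁻¹·Kᵀ·(x' − x̄) = [7, -2]
z = y + H·x̄ = [7, -2] + [-5, 1] = [2, -1]

z = [2, -1]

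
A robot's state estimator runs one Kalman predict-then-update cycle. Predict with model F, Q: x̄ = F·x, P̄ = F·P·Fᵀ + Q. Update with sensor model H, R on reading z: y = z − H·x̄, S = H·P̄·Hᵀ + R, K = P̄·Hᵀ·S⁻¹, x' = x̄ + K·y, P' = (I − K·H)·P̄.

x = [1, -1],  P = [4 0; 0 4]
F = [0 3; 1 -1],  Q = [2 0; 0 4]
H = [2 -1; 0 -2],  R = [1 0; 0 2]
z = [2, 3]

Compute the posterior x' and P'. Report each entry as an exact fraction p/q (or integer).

x' = [877/2733, -1238/911]
P' = [974/2733 204/911; 204/911 420/911]

x̄ = F·x = [-3, 2]
P̄ = F·P·Fᵀ + Q = [38 -12; -12 12]
y = z − H·x̄ = [10, 7]
S = H·P̄·Hᵀ + R = [213 72; 72 50]
K = P̄·Hᵀ·S⁻¹ = [1336/2733 -204/911; -12/911 -420/911]
x' = x̄ + K·y = [877/2733, -1238/911]
P' = (I − K·H)·P̄ = [974/2733 204/911; 204/911 420/911]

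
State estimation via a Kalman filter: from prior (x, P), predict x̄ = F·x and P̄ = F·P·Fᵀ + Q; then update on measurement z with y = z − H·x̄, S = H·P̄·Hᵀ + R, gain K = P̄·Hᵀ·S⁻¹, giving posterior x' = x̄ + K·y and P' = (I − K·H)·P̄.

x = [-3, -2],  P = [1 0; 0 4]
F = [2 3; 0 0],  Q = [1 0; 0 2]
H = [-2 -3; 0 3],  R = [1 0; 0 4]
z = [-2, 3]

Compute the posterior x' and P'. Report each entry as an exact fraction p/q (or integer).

x̄ = F·x = [-12, 0]
P̄ = F·P·Fᵀ + Q = [41 0; 0 2]
y = z − H·x̄ = [-26, 3]
S = H·P̄·Hᵀ + R = [183 -18; -18 22]
K = P̄·Hᵀ·S⁻¹ = [-902/1851 -246/617; -4/617 165/617]
x' = x̄ + K·y = [-974/1851, 599/617]
P' = (I − K·H)·P̄ = [1927/1851 -328/617; -328/617 220/617]

x' = [-974/1851, 599/617]
P' = [1927/1851 -328/617; -328/617 220/617]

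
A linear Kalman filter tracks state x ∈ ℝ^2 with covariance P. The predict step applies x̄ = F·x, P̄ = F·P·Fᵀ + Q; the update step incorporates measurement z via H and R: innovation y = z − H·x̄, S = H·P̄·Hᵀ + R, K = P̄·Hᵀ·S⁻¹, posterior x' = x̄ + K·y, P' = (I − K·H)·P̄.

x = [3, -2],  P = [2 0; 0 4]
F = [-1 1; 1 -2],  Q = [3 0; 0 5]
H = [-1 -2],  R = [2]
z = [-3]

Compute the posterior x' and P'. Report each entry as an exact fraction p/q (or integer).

x' = [-83/21, 25/7]
P' = [446/63 -26/7; -26/7 17/7]

x̄ = F·x = [-5, 7]
P̄ = F·P·Fᵀ + Q = [9 -10; -10 23]
y = z − H·x̄ = [6]
S = H·P̄·Hᵀ + R = [63]
K = P̄·Hᵀ·S⁻¹ = [11/63; -4/7]
x' = x̄ + K·y = [-83/21, 25/7]
P' = (I − K·H)·P̄ = [446/63 -26/7; -26/7 17/7]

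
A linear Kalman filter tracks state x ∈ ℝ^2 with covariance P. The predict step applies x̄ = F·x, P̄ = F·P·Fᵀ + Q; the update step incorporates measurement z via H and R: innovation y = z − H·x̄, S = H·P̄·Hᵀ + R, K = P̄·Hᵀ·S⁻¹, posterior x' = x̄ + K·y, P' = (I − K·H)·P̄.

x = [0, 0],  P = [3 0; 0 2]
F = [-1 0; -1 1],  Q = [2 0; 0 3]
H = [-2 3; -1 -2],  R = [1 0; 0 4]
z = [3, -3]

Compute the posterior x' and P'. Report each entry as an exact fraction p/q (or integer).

x̄ = F·x = [0, 0]
P̄ = F·P·Fᵀ + Q = [5 3; 3 8]
y = z − H·x̄ = [3, -3]
S = H·P̄·Hᵀ + R = [57 -35; -35 53]
K = P̄·Hᵀ·S⁻¹ = [-219/898 -331/898; 289/1796 -453/1796]
x' = x̄ + K·y = [168/449, 1113/898]
P' = (I − K·H)·P̄ = [315/449 347/898; 347/898 559/1796]

x' = [168/449, 1113/898]
P' = [315/449 347/898; 347/898 559/1796]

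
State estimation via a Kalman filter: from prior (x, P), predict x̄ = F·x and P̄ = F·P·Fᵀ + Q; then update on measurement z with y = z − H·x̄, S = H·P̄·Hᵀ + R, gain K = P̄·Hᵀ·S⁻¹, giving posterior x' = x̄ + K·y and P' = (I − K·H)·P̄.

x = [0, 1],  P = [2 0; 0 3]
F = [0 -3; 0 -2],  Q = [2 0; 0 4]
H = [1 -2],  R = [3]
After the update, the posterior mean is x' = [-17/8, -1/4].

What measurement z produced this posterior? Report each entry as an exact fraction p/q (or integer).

z = [-2]

x̄ = F·x = [-3, -2]
P̄ = F·P·Fᵀ + Q = [29 18; 18 16]
S = H·P̄·Hᵀ + R = [24]
K = P̄·Hᵀ·S⁻¹ = [-7/24; -7/12]
x' − x̄ = [7/8, 7/4] = K·y
y = (KᵀK)⁻¹·Kᵀ·(x' − x̄) = [-3]
z = y + H·x̄ = [-3] + [1] = [-2]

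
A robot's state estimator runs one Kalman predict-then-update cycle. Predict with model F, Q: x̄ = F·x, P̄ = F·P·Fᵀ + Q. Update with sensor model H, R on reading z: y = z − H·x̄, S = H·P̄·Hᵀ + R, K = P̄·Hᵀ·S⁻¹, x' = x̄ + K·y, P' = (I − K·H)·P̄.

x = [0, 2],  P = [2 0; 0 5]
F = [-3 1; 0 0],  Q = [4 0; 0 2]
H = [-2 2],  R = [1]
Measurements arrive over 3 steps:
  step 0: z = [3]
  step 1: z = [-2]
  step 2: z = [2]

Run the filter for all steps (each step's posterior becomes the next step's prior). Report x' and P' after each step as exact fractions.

step 0: x' = [-16/13, 28/117], P' = [27/13 24/13; 24/13 218/117]
step 1: x' = [10448/7361, 2744/7361], P' = [14193/7361 12616/7361; 12616/7361 12850/7361]
step 2: x' = [-211580/147863, -169912/443589], P' = [283005/147863 251560/147863; 251560/147863 769402/443589]

step 0: x̄ = F·x = [2, 0]
step 0: P̄ = F·P·Fᵀ + Q = [27 0; 0 2]
step 0: y = z − H·x̄ = [7]
step 0: S = H·P̄·Hᵀ + R = [117]
step 0: K = P̄·Hᵀ·S⁻¹ = [-6/13; 4/117]
step 0: x' = x̄ + K·y = [-16/13, 28/117]
step 0: P' = (I − K·H)·P̄ = [27/13 24/13; 24/13 218/117]
step 1: x̄ = F·x = [460/117, 0]
step 1: P̄ = F·P·Fᵀ + Q = [1577/117 0; 0 2]
step 1: y = z − H·x̄ = [686/117]
step 1: S = H·P̄·Hᵀ + R = [7361/117]
step 1: K = P̄·Hᵀ·S⁻¹ = [-3154/7361; 468/7361]
step 1: x' = x̄ + K·y = [10448/7361, 2744/7361]
step 1: P' = (I − K·H)·P̄ = [14193/7361 12616/7361; 12616/7361 12850/7361]
step 2: x̄ = F·x = [-28600/7361, 0]
step 2: P̄ = F·P·Fᵀ + Q = [94335/7361 0; 0 2]
step 2: y = z − H·x̄ = [-42478/7361]
step 2: S = H·P̄·Hᵀ + R = [443589/7361]
step 2: K = P̄·Hᵀ·S⁻¹ = [-62890/147863; 29444/443589]
step 2: x' = x̄ + K·y = [-211580/147863, -169912/443589]
step 2: P' = (I − K·H)·P̄ = [283005/147863 251560/147863; 251560/147863 769402/443589]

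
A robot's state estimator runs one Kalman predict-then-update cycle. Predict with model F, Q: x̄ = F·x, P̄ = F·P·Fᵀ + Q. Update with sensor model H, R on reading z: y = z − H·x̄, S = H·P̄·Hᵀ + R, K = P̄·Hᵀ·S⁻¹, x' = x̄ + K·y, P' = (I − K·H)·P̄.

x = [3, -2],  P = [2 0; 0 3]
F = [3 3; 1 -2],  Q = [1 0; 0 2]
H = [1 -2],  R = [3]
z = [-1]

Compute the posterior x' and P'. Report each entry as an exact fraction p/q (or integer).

x̄ = F·x = [3, 7]
P̄ = F·P·Fᵀ + Q = [46 -12; -12 16]
y = z − H·x̄ = [10]
S = H·P̄·Hᵀ + R = [161]
K = P̄·Hᵀ·S⁻¹ = [10/23; -44/161]
x' = x̄ + K·y = [169/23, 687/161]
P' = (I − K·H)·P̄ = [358/23 164/23; 164/23 640/161]

x' = [169/23, 687/161]
P' = [358/23 164/23; 164/23 640/161]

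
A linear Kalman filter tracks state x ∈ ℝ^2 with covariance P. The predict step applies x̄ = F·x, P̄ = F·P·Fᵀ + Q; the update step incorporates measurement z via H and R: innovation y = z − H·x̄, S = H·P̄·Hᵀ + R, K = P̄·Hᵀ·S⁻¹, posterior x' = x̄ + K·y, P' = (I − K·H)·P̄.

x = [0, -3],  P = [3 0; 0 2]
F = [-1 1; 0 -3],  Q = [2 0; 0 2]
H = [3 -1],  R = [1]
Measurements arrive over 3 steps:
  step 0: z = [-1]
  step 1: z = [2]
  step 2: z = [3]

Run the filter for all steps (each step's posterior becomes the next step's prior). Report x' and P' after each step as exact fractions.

step 0: x̄ = F·x = [-3, 9]
step 0: P̄ = F·P·Fᵀ + Q = [7 -6; -6 20]
step 0: y = z − H·x̄ = [17]
step 0: S = H·P̄·Hᵀ + R = [120]
step 0: K = P̄·Hᵀ·S⁻¹ = [9/40; -19/60]
step 0: x' = x̄ + K·y = [33/40, 217/60]
step 0: P' = (I − K·H)·P̄ = [37/40 51/20; 51/20 239/30]
step 1: x̄ = F·x = [67/24, -217/20]
step 1: P̄ = F·P·Fᵀ + Q = [139/24 -65/4; -65/4 737/10]
step 1: y = z − H·x̄ = [-689/40]
step 1: S = H·P̄·Hᵀ + R = [8973/40]
step 1: K = P̄·Hᵀ·S⁻¹ = [1345/8973; -4898/8973]
step 1: x' = x̄ + K·y = [1882/8973, -12989/8973]
step 1: P' = (I − K·H)·P̄ = [6743/8973 18884/8973; 18884/8973 61550/8973]
step 2: x̄ = F·x = [-4957/2991, 12989/2991]
step 2: P̄ = F·P·Fᵀ + Q = [16157/2991 -14222/997; -14222/997 63544/997]
step 2: y = z − H·x̄ = [36833/2991]
step 2: S = H·P̄·Hᵀ + R = [198344/997]
step 2: K = P̄·Hᵀ·S⁻¹ = [30379/198344; -53105/99172]
step 2: x' = x̄ + K·y = [45389/198344, -669881/297516]
step 2: P' = (I − K·H)·P̄ = [437305/595032 203463/99172; 203463/99172 331747/49586]

step 0: x' = [33/40, 217/60], P' = [37/40 51/20; 51/20 239/30]
step 1: x' = [1882/8973, -12989/8973], P' = [6743/8973 18884/8973; 18884/8973 61550/8973]
step 2: x' = [45389/198344, -669881/297516], P' = [437305/595032 203463/99172; 203463/99172 331747/49586]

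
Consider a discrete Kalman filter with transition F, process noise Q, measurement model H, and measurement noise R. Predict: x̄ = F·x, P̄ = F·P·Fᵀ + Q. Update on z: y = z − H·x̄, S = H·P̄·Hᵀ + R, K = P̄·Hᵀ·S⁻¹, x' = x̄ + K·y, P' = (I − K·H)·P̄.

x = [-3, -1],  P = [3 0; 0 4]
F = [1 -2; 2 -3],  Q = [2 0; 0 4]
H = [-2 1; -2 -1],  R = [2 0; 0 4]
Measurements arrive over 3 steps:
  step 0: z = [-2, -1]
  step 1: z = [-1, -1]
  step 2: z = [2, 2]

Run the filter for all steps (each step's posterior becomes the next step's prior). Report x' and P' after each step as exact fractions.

step 0: x' = [329/457, -239/457], P' = [165/457 126/457; 126/457 628/457]
step 1: x' = [237/439, 129/439], P' = [19692/55753 14286/55753; 14286/55753 73048/55753]
step 2: x' = [-12369927/13201952, -64049/825122], P' = [2328741/6600976 105375/412561; 105375/412561 539860/412561]

step 0: x̄ = F·x = [-1, -3]
step 0: P̄ = F·P·Fᵀ + Q = [21 30; 30 52]
step 0: y = z − H·x̄ = [-1, -6]
step 0: S = H·P̄·Hᵀ + R = [18 32; 32 260]
step 0: K = P̄·Hᵀ·S⁻¹ = [-102/457 -114/457; 188/457 -220/457]
step 0: x' = x̄ + K·y = [329/457, -239/457]
step 0: P' = (I − K·H)·P̄ = [165/457 126/457; 126/457 628/457]
step 1: x̄ = F·x = [807/457, 1375/457]
step 1: P̄ = F·P·Fᵀ + Q = [3087/457 3216/457; 3216/457 6628/457]
step 1: y = z − H·x̄ = [-218/457, 2532/457]
step 1: S = H·P̄·Hᵀ + R = [7026/457 5720/457; 5720/457 33668/457]
step 1: K = P̄·Hᵀ·S⁻¹ = [-12549/55753 -26835/111506; 22238/55753 -25405/55753]
step 1: x' = x̄ + K·y = [237/439, 129/439]
step 1: P' = (I − K·H)·P̄ = [19692/55753 14286/55753; 14286/55753 73048/55753]
step 2: x̄ = F·x = [-21/439, 87/439]
step 2: P̄ = F·P·Fᵀ + Q = [366246/55753 377670/55753; 377670/55753 787780/55753]
step 2: y = z − H·x̄ = [749/439, 923/439]
step 2: S = H·P̄·Hᵀ + R = [853590/55753 677204/55753; 677204/55753 3986456/55753]
step 2: K = P̄·Hᵀ·S⁻¹ = [-1485741/6600976 -3171741/13201952; 164555/412561 -375305/825122]
step 2: x' = x̄ + K·y = [-12369927/13201952, -64049/825122]
step 2: P' = (I − K·H)·P̄ = [2328741/6600976 105375/412561; 105375/412561 539860/412561]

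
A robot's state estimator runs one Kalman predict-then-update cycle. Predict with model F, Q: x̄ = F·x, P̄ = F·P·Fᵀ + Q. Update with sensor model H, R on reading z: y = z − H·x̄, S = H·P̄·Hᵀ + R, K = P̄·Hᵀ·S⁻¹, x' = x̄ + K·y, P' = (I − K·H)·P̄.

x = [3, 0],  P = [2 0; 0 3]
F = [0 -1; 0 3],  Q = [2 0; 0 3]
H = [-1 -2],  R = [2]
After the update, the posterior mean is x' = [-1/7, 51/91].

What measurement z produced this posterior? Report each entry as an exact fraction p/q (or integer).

z = [-1]

x̄ = F·x = [0, 0]
P̄ = F·P·Fᵀ + Q = [5 -9; -9 30]
S = H·P̄·Hᵀ + R = [91]
K = P̄·Hᵀ·S⁻¹ = [1/7; -51/91]
x' − x̄ = [-1/7, 51/91] = K·y
y = (KᵀK)⁻¹·Kᵀ·(x' − x̄) = [-1]
z = y + H·x̄ = [-1] + [0] = [-1]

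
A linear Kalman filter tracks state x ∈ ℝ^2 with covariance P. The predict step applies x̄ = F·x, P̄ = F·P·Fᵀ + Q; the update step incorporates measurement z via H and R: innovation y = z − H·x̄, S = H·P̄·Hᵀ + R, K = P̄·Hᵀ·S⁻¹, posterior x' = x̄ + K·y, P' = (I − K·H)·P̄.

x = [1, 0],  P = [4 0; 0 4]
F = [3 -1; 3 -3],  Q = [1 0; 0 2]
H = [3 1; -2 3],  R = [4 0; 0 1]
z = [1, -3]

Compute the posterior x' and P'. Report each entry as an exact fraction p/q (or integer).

x̄ = F·x = [3, 3]
P̄ = F·P·Fᵀ + Q = [41 48; 48 74]
y = z − H·x̄ = [-11, -6]
S = H·P̄·Hᵀ + R = [735 312; 312 255]
K = P̄·Hᵀ·S⁻¹ = [8087/30027 -2594/30027; 5426/30027 8198/30027]
x' = x̄ + K·y = [16688/30027, -18793/30027]
P' = (I − K·H)·P̄ = [9058/30027 5174/30027; 5174/30027 6182/30027]

x' = [16688/30027, -18793/30027]
P' = [9058/30027 5174/30027; 5174/30027 6182/30027]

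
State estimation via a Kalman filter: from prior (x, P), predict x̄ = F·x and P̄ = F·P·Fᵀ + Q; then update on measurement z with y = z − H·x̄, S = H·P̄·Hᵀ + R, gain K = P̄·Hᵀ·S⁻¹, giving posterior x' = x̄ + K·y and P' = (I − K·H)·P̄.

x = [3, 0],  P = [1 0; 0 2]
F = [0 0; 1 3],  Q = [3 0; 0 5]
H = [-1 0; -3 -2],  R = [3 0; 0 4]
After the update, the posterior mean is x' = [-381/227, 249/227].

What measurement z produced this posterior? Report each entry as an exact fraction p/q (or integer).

z = [3, 3]

x̄ = F·x = [0, 3]
P̄ = F·P·Fᵀ + Q = [3 0; 0 24]
S = H·P̄·Hᵀ + R = [6 9; 9 127]
K = P̄·Hᵀ·S⁻¹ = [-100/227 -9/227; 144/227 -96/227]
x' − x̄ = [-381/227, -432/227] = K·y
y = (KᵀK)⁻¹·Kᵀ·(x' − x̄) = [3, 9]
z = y + H·x̄ = [3, 9] + [0, -6] = [3, 3]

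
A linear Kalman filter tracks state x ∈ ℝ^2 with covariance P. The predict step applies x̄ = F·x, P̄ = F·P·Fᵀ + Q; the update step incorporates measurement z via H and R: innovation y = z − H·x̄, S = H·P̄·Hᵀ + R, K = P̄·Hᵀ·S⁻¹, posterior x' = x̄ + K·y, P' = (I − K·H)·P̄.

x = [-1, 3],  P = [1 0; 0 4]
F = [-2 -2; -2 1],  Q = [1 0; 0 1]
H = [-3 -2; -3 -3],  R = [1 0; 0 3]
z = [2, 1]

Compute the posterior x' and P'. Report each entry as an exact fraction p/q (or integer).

x̄ = F·x = [-4, 5]
P̄ = F·P·Fᵀ + Q = [21 -4; -4 9]
y = z − H·x̄ = [0, 4]
S = H·P̄·Hᵀ + R = [178 183; 183 201]
K = P̄·Hᵀ·S⁻¹ = [-82/109 47/109; 513/763 -524/763]
x' = x̄ + K·y = [-248/109, 1719/763]
P' = (I − K·H)·P̄ = [176/109 -223/109; -223/109 2085/763]

x' = [-248/109, 1719/763]
P' = [176/109 -223/109; -223/109 2085/763]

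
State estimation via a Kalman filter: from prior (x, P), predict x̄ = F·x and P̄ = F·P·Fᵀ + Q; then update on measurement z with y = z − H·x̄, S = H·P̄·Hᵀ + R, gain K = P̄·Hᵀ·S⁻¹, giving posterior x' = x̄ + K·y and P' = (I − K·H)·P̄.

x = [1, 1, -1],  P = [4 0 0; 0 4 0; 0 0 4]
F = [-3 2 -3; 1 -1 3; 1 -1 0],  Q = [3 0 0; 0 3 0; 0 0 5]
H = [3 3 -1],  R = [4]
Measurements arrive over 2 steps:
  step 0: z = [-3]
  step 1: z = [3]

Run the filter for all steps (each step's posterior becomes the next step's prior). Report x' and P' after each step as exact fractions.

step 0: x̄ = F·x = [2, -3, 0]
step 0: P̄ = F·P·Fᵀ + Q = [91 -56 -20; -56 47 8; -20 8 13]
step 0: y = z − H·x̄ = [0]
step 0: S = H·P̄·Hᵀ + R = [323]
step 0: K = P̄·Hᵀ·S⁻¹ = [125/323; -35/323; -49/323]
step 0: x' = x̄ + K·y = [2, -3, 0]
step 0: P' = (I − K·H)·P̄ = [13768/323 -13713/323 -335/323; -13713/323 13956/323 869/323; -335/323 869/323 1798/323]
step 1: x̄ = F·x = [-12, 5, 5]
step 1: P̄ = F·P·Fᵀ + Q = [344985/323 -142122/323 -134169/323; -142122/323 65077/323 51538/323; -134169/323 51538/323 56765/323]
step 1: y = z − H·x̄ = [29]
step 1: S = H·P̄·Hᵀ + R = [1686205/323]
step 1: K = P̄·Hᵀ·S⁻¹ = [742758/1686205; -282673/1686205; -304658/1686205]
step 1: x' = x̄ + K·y = [45018/58145, 8052/58145, -13933/58145]
step 1: P' = (I − K·H)·P̄ = [92959707/1686205 -91917012/1686205 157053/1686205; -91917012/1686205 92350272/1686205 2430472/1686205; 157053/1686205 2430472/1686205 8981207/1686205]

step 0: x' = [2, -3, 0], P' = [13768/323 -13713/323 -335/323; -13713/323 13956/323 869/323; -335/323 869/323 1798/323]
step 1: x' = [45018/58145, 8052/58145, -13933/58145], P' = [92959707/1686205 -91917012/1686205 157053/1686205; -91917012/1686205 92350272/1686205 2430472/1686205; 157053/1686205 2430472/1686205 8981207/1686205]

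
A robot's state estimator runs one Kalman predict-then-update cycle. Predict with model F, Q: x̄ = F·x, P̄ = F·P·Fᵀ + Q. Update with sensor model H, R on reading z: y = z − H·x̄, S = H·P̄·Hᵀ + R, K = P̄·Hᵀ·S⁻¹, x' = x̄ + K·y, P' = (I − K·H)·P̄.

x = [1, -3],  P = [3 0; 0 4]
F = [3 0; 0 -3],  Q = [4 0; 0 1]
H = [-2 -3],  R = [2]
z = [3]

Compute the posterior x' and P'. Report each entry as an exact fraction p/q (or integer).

x̄ = F·x = [3, 9]
P̄ = F·P·Fᵀ + Q = [31 0; 0 37]
y = z − H·x̄ = [36]
S = H·P̄·Hᵀ + R = [459]
K = P̄·Hᵀ·S⁻¹ = [-62/459; -37/153]
x' = x̄ + K·y = [-95/51, 5/17]
P' = (I − K·H)·P̄ = [10385/459 -2294/153; -2294/153 518/51]

x' = [-95/51, 5/17]
P' = [10385/459 -2294/153; -2294/153 518/51]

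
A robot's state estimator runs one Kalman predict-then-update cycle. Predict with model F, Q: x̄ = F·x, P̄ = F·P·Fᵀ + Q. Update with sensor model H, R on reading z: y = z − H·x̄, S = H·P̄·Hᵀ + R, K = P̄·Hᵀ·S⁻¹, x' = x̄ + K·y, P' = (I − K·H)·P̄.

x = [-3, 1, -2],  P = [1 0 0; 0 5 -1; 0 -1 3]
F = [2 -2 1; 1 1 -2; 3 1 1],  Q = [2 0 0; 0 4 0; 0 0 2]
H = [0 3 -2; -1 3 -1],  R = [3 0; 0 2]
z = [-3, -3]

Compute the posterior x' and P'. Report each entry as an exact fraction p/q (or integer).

x̄ = F·x = [-10, 2, -10]
P̄ = F·P·Fᵀ + Q = [33 -19 0; -19 26 3; 0 3 17]
y = z − H·x̄ = [-29, -29]
S = H·P̄·Hᵀ + R = [269 298; 298 382]
K = P̄·Hᵀ·S⁻¹ = [2523/6977 -3612/6977; -254/6977 1915/6977; -3583/6977 2649/6977]
x' = x̄ + K·y = [-38189/6977, -34215/6977, -42684/6977]
P' = (I − K·H)·P̄ = [48972/6977 25309/6977 34179/6977; 25309/6977 19680/6977 29901/6977; 34179/6977 29901/6977 50226/6977]

x' = [-38189/6977, -34215/6977, -42684/6977]
P' = [48972/6977 25309/6977 34179/6977; 25309/6977 19680/6977 29901/6977; 34179/6977 29901/6977 50226/6977]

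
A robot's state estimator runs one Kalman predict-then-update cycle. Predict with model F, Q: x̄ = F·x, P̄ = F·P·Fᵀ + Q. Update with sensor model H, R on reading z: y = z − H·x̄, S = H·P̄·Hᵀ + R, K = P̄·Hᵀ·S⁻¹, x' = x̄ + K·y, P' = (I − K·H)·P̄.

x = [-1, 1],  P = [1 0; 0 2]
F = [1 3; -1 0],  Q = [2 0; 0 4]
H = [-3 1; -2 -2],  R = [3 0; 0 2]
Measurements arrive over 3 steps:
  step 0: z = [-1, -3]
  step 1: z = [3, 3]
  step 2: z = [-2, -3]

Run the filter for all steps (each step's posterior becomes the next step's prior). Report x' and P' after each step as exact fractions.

step 0: x̄ = F·x = [2, 1]
step 0: P̄ = F·P·Fᵀ + Q = [21 -1; -1 5]
step 0: y = z − H·x̄ = [4, 3]
step 0: S = H·P̄·Hᵀ + R = [203 112; 112 98]
step 0: K = P̄·Hᵀ·S⁻¹ = [-128/525 -68/525; 8/35 -12/35]
step 0: x' = x̄ + K·y = [334/525, 31/35]
step 0: P' = (I − K·H)·P̄ = [113/525 -3/35; -3/35 3/7]
step 1: x̄ = F·x = [247/75, -334/525]
step 1: P̄ = F·P·Fᵀ + Q = [2918/525 22/525; 22/525 2213/525]
step 1: y = z − H·x̄ = [7096/525, 291/35]
step 1: S = H·P̄·Hᵀ + R = [4274/75 878/35; 878/35 290/7]
step 1: K = P̄·Hᵀ·S⁻¹ = [-187469/795446 -101529/795446; 703781/3181784 -1080063/3181784]
step 1: x' = x̄ + K·y = [-758339/795446, -1491735/3181784]
step 1: P' = (I − K·H)·P̄ = [82992/397723 -64455/795446; -64455/795446 1337883/3181784]
step 2: x̄ = F·x = [-7508561/3181784, 758339/795446]
step 2: P̄ = F·P·Fᵀ + Q = [17521531/3181784 27381/795446; 27381/795446 1673884/397723]
step 2: y = z − H·x̄ = [-31922607/3181784, -9247881/1590892]
step 2: S = H·P̄·Hᵀ + R = [179973059/3181784 39392569/1590892; 39392569/1590892 32722543/795446]
step 2: K = P̄·Hᵀ·S⁻¹ = [-642363341/2726396053 -347847301/2726396053; 602970772/2726396053 -925364196/2726396053]
step 2: x' = x̄ + K·y = [70100581/94013657, 66510581/94013657]
step 2: P' = (I − K·H)·P̄ = [568734331/2726396053 -220887030/2726396053; -220887030/2726396053 1146251226/2726396053]

step 0: x' = [334/525, 31/35], P' = [113/525 -3/35; -3/35 3/7]
step 1: x' = [-758339/795446, -1491735/3181784], P' = [82992/397723 -64455/795446; -64455/795446 1337883/3181784]
step 2: x' = [70100581/94013657, 66510581/94013657], P' = [568734331/2726396053 -220887030/2726396053; -220887030/2726396053 1146251226/2726396053]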